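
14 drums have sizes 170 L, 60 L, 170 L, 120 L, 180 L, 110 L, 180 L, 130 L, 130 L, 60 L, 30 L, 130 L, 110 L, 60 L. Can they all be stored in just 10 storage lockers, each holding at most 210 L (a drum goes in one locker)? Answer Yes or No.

A valid assignment using 10 storage lockers:
  locker 1: 180 + 30 = 210
  locker 2: 180 = 180
  locker 3: 170 = 170
  locker 4: 170 = 170
  locker 5: 130 + 60 = 190
  locker 6: 130 + 60 = 190
  locker 7: 130 + 60 = 190
  locker 8: 120 = 120
  locker 9: 110 = 110
  locker 10: 110 = 110
Every load is within 210 L, so 10 storage lockers suffice.

Yes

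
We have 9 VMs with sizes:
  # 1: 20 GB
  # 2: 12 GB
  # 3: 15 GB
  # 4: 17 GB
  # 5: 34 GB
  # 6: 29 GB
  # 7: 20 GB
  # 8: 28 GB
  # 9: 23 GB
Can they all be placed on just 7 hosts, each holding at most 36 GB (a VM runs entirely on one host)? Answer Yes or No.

Yes

A valid assignment using 7 hosts:
  host 1: 34 = 34
  host 2: 29 = 29
  host 3: 28 = 28
  host 4: 23 + 12 = 35
  host 5: 20 + 15 = 35
  host 6: 20 = 20
  host 7: 17 = 17
Every load is within 36 GB, so 7 hosts suffice.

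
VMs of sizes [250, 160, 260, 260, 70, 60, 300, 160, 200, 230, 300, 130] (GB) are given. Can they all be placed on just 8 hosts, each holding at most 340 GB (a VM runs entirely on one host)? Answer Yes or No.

Yes

A valid assignment using 8 hosts:
  host 1: 300 = 300
  host 2: 300 = 300
  host 3: 260 + 70 = 330
  host 4: 260 + 60 = 320
  host 5: 250 = 250
  host 6: 230 = 230
  host 7: 200 + 130 = 330
  host 8: 160 + 160 = 320
Every load is within 340 GB, so 8 hosts suffice.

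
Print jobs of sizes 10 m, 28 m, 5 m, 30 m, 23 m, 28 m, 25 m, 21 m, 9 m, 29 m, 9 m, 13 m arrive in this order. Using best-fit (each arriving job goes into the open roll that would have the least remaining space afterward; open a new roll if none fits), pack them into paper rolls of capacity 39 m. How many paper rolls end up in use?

7

  10 → roll 1 (new)  [load 10/39]
  28 → roll 1  [load 38/39]
  5 → roll 2 (new)  [load 5/39]
  30 → roll 2  [load 35/39]
  23 → roll 3 (new)  [load 23/39]
  28 → roll 4 (new)  [load 28/39]
  25 → roll 5 (new)  [load 25/39]
  21 → roll 6 (new)  [load 21/39]
  9 → roll 4  [load 37/39]
  29 → roll 7 (new)  [load 29/39]
  9 → roll 7  [load 38/39]
  13 → roll 5  [load 38/39]
7 paper rolls opened.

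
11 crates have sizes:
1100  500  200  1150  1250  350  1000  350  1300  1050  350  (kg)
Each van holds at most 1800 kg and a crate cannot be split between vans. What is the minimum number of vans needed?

Total = 1300 + 1250 + 1150 + 1100 + 1050 + 1000 + 500 + 350 + 350 + 350 + 200 = 8600 kg.
Lower bound: ⌈8600/1800⌉ = 5 vans.
Also, 6 crates each exceed 900 kg, and no two of those can share a van, so at least 6 vans are needed.
A packing using 6 vans:
  van 1: 1300 + 500 = 1800
  van 2: 1250 + 350 + 200 = 1800
  van 3: 1150 + 350 = 1500
  van 4: 1100 + 350 = 1450
  van 5: 1050 = 1050
  van 6: 1000 = 1000
This matches the lower bound, so 6 is optimal.

6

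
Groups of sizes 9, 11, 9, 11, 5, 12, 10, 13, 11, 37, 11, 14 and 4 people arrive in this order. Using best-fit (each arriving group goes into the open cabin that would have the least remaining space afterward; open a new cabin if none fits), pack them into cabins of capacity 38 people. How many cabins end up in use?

  9 → cabin 1 (new)  [load 9/38]
  11 → cabin 1  [load 20/38]
  9 → cabin 1  [load 29/38]
  11 → cabin 2 (new)  [load 11/38]
  5 → cabin 1  [load 34/38]
  12 → cabin 2  [load 23/38]
  10 → cabin 2  [load 33/38]
  13 → cabin 3 (new)  [load 13/38]
  11 → cabin 3  [load 24/38]
  37 → cabin 4 (new)  [load 37/38]
  11 → cabin 3  [load 35/38]
  14 → cabin 5 (new)  [load 14/38]
  4 → cabin 1  [load 38/38]
5 cabins opened.

5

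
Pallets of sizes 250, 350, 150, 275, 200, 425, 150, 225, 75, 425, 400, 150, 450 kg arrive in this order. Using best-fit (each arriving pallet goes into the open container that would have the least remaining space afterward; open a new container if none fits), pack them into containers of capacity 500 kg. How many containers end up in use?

  250 → container 1 (new)  [load 250/500]
  350 → container 2 (new)  [load 350/500]
  150 → container 2  [load 500/500]
  275 → container 3 (new)  [load 275/500]
  200 → container 3  [load 475/500]
  425 → container 4 (new)  [load 425/500]
  150 → container 1  [load 400/500]
  225 → container 5 (new)  [load 225/500]
  75 → container 4  [load 500/500]
  425 → container 6 (new)  [load 425/500]
  400 → container 7 (new)  [load 400/500]
  150 → container 5  [load 375/500]
  450 → container 8 (new)  [load 450/500]
8 containers opened.

8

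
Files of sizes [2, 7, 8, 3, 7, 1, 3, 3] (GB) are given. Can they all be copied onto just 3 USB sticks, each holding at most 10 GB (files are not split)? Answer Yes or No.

No

Total = 34 GB; ⌈34/10⌉ = 4.
At least 4 USB sticks are required, but only 3 are allowed.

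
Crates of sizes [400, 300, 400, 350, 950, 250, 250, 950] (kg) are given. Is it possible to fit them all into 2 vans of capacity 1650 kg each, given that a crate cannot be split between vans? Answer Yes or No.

No

Total = 3850 kg; ⌈3850/1650⌉ = 3.
At least 3 vans are required, but only 2 are allowed.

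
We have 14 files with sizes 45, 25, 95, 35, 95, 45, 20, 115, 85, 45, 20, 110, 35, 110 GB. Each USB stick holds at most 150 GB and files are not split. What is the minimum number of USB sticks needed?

Total = 115 + 110 + 110 + 95 + 95 + 85 + 45 + 45 + 45 + 35 + 35 + 25 + 20 + 20 = 880 GB.
Lower bound: ⌈880/150⌉ = 6 USB sticks.
A packing using 7 USB sticks:
  USB stick 1: 115 + 35 = 150
  USB stick 2: 110 + 35 = 145
  USB stick 3: 110 + 25 = 135
  USB stick 4: 95 + 45 = 140
  USB stick 5: 95 + 45 = 140
  USB stick 6: 85 + 45 + 20 = 150
  USB stick 7: 20 = 20
No arrangement into 6 USB sticks stays within capacity, so 7 is optimal.

7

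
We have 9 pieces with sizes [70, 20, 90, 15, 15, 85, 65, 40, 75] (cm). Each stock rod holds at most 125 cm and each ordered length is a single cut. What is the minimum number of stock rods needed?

Total = 90 + 85 + 75 + 70 + 65 + 40 + 20 + 15 + 15 = 475 cm.
Lower bound: ⌈475/125⌉ = 4 stock rods.
Also, 5 pieces each exceed 125/2 cm, and no two of those can share a stock rod, so at least 5 stock rods are needed.
A packing using 5 stock rods:
  stock rod 1: 90 + 20 + 15 = 125
  stock rod 2: 85 + 40 = 125
  stock rod 3: 75 + 15 = 90
  stock rod 4: 70 = 70
  stock rod 5: 65 = 65
This matches the lower bound, so 5 is optimal.

5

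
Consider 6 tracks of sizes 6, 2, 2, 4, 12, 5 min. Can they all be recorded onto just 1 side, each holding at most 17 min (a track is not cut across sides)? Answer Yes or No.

No

Total = 31 min; ⌈31/17⌉ = 2.
At least 2 tape sides are required, but only 1 is allowed.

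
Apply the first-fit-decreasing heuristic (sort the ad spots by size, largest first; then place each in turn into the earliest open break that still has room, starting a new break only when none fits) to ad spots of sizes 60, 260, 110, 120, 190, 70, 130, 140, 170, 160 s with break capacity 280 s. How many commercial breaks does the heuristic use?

6

Sorted descending: 260, 190, 170, 160, 140, 130, 120, 110, 70, 60.
  260 → break 1 (new)  [load 260/280]
  190 → break 2 (new)  [load 190/280]
  170 → break 3 (new)  [load 170/280]
  160 → break 4 (new)  [load 160/280]
  140 → break 5 (new)  [load 140/280]
  130 → break 5  [load 270/280]
  120 → break 4  [load 280/280]
  110 → break 3  [load 280/280]
  70 → break 2  [load 260/280]
  60 → break 6 (new)  [load 60/280]
6 commercial breaks opened.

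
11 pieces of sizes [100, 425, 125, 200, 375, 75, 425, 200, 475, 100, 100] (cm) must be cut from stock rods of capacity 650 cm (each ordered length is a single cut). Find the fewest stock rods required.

5

Total = 475 + 425 + 425 + 375 + 200 + 200 + 125 + 100 + 100 + 100 + 75 = 2600 cm.
Lower bound: ⌈2600/650⌉ = 4 stock rods.
A packing using 5 stock rods:
  stock rod 1: 475 + 125 = 600
  stock rod 2: 425 + 200 = 625
  stock rod 3: 425 + 200 = 625
  stock rod 4: 375 + 100 + 100 + 75 = 650
  stock rod 5: 100 = 100
No arrangement into 4 stock rods stays within capacity, so 5 is optimal.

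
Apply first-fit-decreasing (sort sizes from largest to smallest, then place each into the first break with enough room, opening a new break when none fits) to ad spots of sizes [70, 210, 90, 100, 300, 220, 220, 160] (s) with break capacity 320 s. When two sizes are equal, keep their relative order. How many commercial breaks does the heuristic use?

5

Sorted descending: 300, 220, 220, 210, 160, 100, 90, 70.
  300 → break 1 (new)  [load 300/320]
  220 → break 2 (new)  [load 220/320]
  220 → break 3 (new)  [load 220/320]
  210 → break 4 (new)  [load 210/320]
  160 → break 5 (new)  [load 160/320]
  100 → break 2  [load 320/320]
  90 → break 3  [load 310/320]
  70 → break 4  [load 280/320]
5 commercial breaks opened.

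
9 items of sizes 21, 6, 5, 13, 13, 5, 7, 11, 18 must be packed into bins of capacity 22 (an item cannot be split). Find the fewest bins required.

Total = 21 + 18 + 13 + 13 + 11 + 7 + 6 + 5 + 5 = 99.
Lower bound: ⌈99/22⌉ = 5 bins.
A packing using 5 bins:
  bin 1: 21 = 21
  bin 2: 18 = 18
  bin 3: 13 + 7 = 20
  bin 4: 13 + 6 = 19
  bin 5: 11 + 5 + 5 = 21
This matches the lower bound, so 5 is optimal.

5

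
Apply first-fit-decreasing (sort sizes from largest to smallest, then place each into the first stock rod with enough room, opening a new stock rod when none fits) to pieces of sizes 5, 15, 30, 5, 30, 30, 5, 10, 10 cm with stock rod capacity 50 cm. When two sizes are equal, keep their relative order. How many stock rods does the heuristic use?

Sorted descending: 30, 30, 30, 15, 10, 10, 5, 5, 5.
  30 → stock rod 1 (new)  [load 30/50]
  30 → stock rod 2 (new)  [load 30/50]
  30 → stock rod 3 (new)  [load 30/50]
  15 → stock rod 1  [load 45/50]
  10 → stock rod 2  [load 40/50]
  10 → stock rod 2  [load 50/50]
  5 → stock rod 1  [load 50/50]
  5 → stock rod 3  [load 35/50]
  5 → stock rod 3  [load 40/50]
3 stock rods opened.

3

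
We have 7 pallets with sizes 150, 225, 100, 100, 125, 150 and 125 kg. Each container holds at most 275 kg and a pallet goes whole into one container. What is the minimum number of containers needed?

4

Total = 225 + 150 + 150 + 125 + 125 + 100 + 100 = 975 kg.
Lower bound: ⌈975/275⌉ = 4 containers.
A packing using 4 containers:
  container 1: 225 = 225
  container 2: 150 + 125 = 275
  container 3: 150 + 125 = 275
  container 4: 100 + 100 = 200
This matches the lower bound, so 4 is optimal.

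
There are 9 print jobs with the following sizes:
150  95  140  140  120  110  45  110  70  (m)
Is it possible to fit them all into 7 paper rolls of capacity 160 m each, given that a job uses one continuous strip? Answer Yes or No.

Total = 980 m; ⌈980/160⌉ = 7.
The bound of 7 does not rule out 7, but exhaustive search shows no assignment into 7 paper rolls of capacity 160 m exists — the minimum is 8.

No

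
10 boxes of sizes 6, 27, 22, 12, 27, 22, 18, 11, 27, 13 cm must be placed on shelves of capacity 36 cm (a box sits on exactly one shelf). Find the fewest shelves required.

Total = 27 + 27 + 27 + 22 + 22 + 18 + 13 + 12 + 11 + 6 = 185 cm.
Lower bound: ⌈185/36⌉ = 6 shelves.
A packing using 6 shelves:
  shelf 1: 27 + 6 = 33
  shelf 2: 27 = 27
  shelf 3: 27 = 27
  shelf 4: 22 + 13 = 35
  shelf 5: 22 + 12 = 34
  shelf 6: 18 + 11 = 29
This matches the lower bound, so 6 is optimal.

6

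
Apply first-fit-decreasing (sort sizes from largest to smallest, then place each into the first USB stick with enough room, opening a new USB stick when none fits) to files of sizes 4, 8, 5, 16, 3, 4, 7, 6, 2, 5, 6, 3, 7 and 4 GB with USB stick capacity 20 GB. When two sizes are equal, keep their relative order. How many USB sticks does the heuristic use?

5

Sorted descending: 16, 8, 7, 7, 6, 6, 5, 5, 4, 4, 4, 3, 3, 2.
  16 → USB stick 1 (new)  [load 16/20]
  8 → USB stick 2 (new)  [load 8/20]
  7 → USB stick 2  [load 15/20]
  7 → USB stick 3 (new)  [load 7/20]
  6 → USB stick 3  [load 13/20]
  6 → USB stick 3  [load 19/20]
  5 → USB stick 2  [load 20/20]
  5 → USB stick 4 (new)  [load 5/20]
  4 → USB stick 1  [load 20/20]
  4 → USB stick 4  [load 9/20]
  4 → USB stick 4  [load 13/20]
  3 → USB stick 4  [load 16/20]
  3 → USB stick 4  [load 19/20]
  2 → USB stick 5 (new)  [load 2/20]
5 USB sticks opened.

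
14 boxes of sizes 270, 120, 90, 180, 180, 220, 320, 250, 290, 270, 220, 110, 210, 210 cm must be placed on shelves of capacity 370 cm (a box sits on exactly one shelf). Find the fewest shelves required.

Total = 320 + 290 + 270 + 270 + 250 + 220 + 220 + 210 + 210 + 180 + 180 + 120 + 110 + 90 = 2940 cm.
Lower bound: ⌈2940/370⌉ = 8 shelves.
Also, 9 boxes each exceed 185 cm, and no two of those can share a shelf, so at least 9 shelves are needed.
A packing using 10 shelves:
  shelf 1: 320 = 320
  shelf 2: 290 = 290
  shelf 3: 270 + 90 = 360
  shelf 4: 270 = 270
  shelf 5: 250 + 120 = 370
  shelf 6: 220 + 110 = 330
  shelf 7: 220 = 220
  shelf 8: 210 = 210
  shelf 9: 210 = 210
  shelf 10: 180 + 180 = 360
No arrangement into 9 shelves stays within capacity, so 10 is optimal.

10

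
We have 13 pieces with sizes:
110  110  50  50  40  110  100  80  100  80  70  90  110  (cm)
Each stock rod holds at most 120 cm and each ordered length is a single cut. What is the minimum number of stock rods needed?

Total = 110 + 110 + 110 + 110 + 100 + 100 + 90 + 80 + 80 + 70 + 50 + 50 + 40 = 1100 cm.
Lower bound: ⌈1100/120⌉ = 10 stock rods.
A packing using 11 stock rods:
  stock rod 1: 110 = 110
  stock rod 2: 110 = 110
  stock rod 3: 110 = 110
  stock rod 4: 110 = 110
  stock rod 5: 100 = 100
  stock rod 6: 100 = 100
  stock rod 7: 90 = 90
  stock rod 8: 80 + 40 = 120
  stock rod 9: 80 = 80
  stock rod 10: 70 + 50 = 120
  stock rod 11: 50 = 50
No arrangement into 10 stock rods stays within capacity, so 11 is optimal.

11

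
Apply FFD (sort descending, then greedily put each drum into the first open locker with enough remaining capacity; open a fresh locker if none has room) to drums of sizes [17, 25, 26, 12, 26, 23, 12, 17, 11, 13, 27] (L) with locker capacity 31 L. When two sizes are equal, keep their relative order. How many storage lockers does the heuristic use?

Sorted descending: 27, 26, 26, 25, 23, 17, 17, 13, 12, 12, 11.
  27 → locker 1 (new)  [load 27/31]
  26 → locker 2 (new)  [load 26/31]
  26 → locker 3 (new)  [load 26/31]
  25 → locker 4 (new)  [load 25/31]
  23 → locker 5 (new)  [load 23/31]
  17 → locker 6 (new)  [load 17/31]
  17 → locker 7 (new)  [load 17/31]
  13 → locker 6  [load 30/31]
  12 → locker 7  [load 29/31]
  12 → locker 8 (new)  [load 12/31]
  11 → locker 8  [load 23/31]
8 storage lockers opened.

8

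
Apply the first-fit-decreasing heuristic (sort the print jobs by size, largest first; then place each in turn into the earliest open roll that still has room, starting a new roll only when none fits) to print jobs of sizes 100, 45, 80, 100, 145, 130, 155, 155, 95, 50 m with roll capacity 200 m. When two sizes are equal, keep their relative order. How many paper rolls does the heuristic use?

6

Sorted descending: 155, 155, 145, 130, 100, 100, 95, 80, 50, 45.
  155 → roll 1 (new)  [load 155/200]
  155 → roll 2 (new)  [load 155/200]
  145 → roll 3 (new)  [load 145/200]
  130 → roll 4 (new)  [load 130/200]
  100 → roll 5 (new)  [load 100/200]
  100 → roll 5  [load 200/200]
  95 → roll 6 (new)  [load 95/200]
  80 → roll 6  [load 175/200]
  50 → roll 3  [load 195/200]
  45 → roll 1  [load 200/200]
6 paper rolls opened.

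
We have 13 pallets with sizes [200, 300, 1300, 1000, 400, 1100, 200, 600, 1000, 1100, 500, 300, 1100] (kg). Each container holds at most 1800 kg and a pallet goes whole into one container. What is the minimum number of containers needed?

6

Total = 1300 + 1100 + 1100 + 1100 + 1000 + 1000 + 600 + 500 + 400 + 300 + 300 + 200 + 200 = 9100 kg.
Lower bound: ⌈9100/1800⌉ = 6 containers.
A packing using 6 containers:
  container 1: 1300 + 500 = 1800
  container 2: 1100 + 600 = 1700
  container 3: 1100 + 400 + 300 = 1800
  container 4: 1100 + 300 + 200 + 200 = 1800
  container 5: 1000 = 1000
  container 6: 1000 = 1000
This matches the lower bound, so 6 is optimal.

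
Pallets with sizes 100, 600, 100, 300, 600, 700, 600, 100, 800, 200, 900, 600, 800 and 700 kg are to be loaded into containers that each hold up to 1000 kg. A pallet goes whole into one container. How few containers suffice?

9

Total = 900 + 800 + 800 + 700 + 700 + 600 + 600 + 600 + 600 + 300 + 200 + 100 + 100 + 100 = 7100 kg.
Lower bound: ⌈7100/1000⌉ = 8 containers.
Also, 9 pallets each exceed 500 kg, and no two of those can share a container, so at least 9 containers are needed.
A packing using 9 containers:
  container 1: 900 + 100 = 1000
  container 2: 800 + 200 = 1000
  container 3: 800 + 100 + 100 = 1000
  container 4: 700 + 300 = 1000
  container 5: 700 = 700
  container 6: 600 = 600
  container 7: 600 = 600
  container 8: 600 = 600
  container 9: 600 = 600
This matches the lower bound, so 9 is optimal.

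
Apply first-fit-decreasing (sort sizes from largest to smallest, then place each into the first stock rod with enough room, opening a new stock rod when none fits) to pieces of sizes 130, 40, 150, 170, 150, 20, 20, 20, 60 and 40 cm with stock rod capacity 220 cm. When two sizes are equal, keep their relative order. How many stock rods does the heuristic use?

Sorted descending: 170, 150, 150, 130, 60, 40, 40, 20, 20, 20.
  170 → stock rod 1 (new)  [load 170/220]
  150 → stock rod 2 (new)  [load 150/220]
  150 → stock rod 3 (new)  [load 150/220]
  130 → stock rod 4 (new)  [load 130/220]
  60 → stock rod 2  [load 210/220]
  40 → stock rod 1  [load 210/220]
  40 → stock rod 3  [load 190/220]
  20 → stock rod 3  [load 210/220]
  20 → stock rod 4  [load 150/220]
  20 → stock rod 4  [load 170/220]
4 stock rods opened.

4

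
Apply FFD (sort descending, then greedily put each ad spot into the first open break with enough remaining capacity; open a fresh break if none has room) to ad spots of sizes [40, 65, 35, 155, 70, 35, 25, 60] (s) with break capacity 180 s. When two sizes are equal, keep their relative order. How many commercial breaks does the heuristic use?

3

Sorted descending: 155, 70, 65, 60, 40, 35, 35, 25.
  155 → break 1 (new)  [load 155/180]
  70 → break 2 (new)  [load 70/180]
  65 → break 2  [load 135/180]
  60 → break 3 (new)  [load 60/180]
  40 → break 2  [load 175/180]
  35 → break 3  [load 95/180]
  35 → break 3  [load 130/180]
  25 → break 1  [load 180/180]
3 commercial breaks opened.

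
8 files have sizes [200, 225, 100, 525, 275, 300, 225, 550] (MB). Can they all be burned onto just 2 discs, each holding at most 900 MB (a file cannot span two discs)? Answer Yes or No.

No

Total = 2400 MB; ⌈2400/900⌉ = 3.
At least 3 discs are required, but only 2 are allowed.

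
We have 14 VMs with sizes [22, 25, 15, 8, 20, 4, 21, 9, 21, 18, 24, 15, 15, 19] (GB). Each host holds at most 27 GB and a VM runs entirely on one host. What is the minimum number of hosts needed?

11

Total = 25 + 24 + 22 + 21 + 21 + 20 + 19 + 18 + 15 + 15 + 15 + 9 + 8 + 4 = 236 GB.
Lower bound: ⌈236/27⌉ = 9 hosts.
Also, 11 VMs each exceed 27/2 GB, and no two of those can share a host, so at least 11 hosts are needed.
A packing using 11 hosts:
  host 1: 25 = 25
  host 2: 24 = 24
  host 3: 22 + 4 = 26
  host 4: 21 = 21
  host 5: 21 = 21
  host 6: 20 = 20
  host 7: 19 + 8 = 27
  host 8: 18 + 9 = 27
  host 9: 15 = 15
  host 10: 15 = 15
  host 11: 15 = 15
This matches the lower bound, so 11 is optimal.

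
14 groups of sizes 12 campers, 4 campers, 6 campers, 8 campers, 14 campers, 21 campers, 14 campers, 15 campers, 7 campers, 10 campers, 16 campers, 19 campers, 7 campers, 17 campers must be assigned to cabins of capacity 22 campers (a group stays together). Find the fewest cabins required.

8

Total = 21 + 19 + 17 + 16 + 15 + 14 + 14 + 12 + 10 + 8 + 7 + 7 + 6 + 4 = 170 campers.
Lower bound: ⌈170/22⌉ = 8 cabins.
A packing using 8 cabins:
  cabin 1: 21 = 21
  cabin 2: 19 = 19
  cabin 3: 17 + 4 = 21
  cabin 4: 16 + 6 = 22
  cabin 5: 15 + 7 = 22
  cabin 6: 14 + 8 = 22
  cabin 7: 14 + 7 = 21
  cabin 8: 12 + 10 = 22
This matches the lower bound, so 8 is optimal.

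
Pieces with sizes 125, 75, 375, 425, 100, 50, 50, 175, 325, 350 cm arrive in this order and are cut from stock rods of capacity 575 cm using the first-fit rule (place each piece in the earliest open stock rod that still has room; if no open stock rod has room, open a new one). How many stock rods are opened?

4

  125 → stock rod 1 (new)  [load 125/575]
  75 → stock rod 1  [load 200/575]
  375 → stock rod 1  [load 575/575]
  425 → stock rod 2 (new)  [load 425/575]
  100 → stock rod 2  [load 525/575]
  50 → stock rod 2  [load 575/575]
  50 → stock rod 3 (new)  [load 50/575]
  175 → stock rod 3  [load 225/575]
  325 → stock rod 3  [load 550/575]
  350 → stock rod 4 (new)  [load 350/575]
4 stock rods opened.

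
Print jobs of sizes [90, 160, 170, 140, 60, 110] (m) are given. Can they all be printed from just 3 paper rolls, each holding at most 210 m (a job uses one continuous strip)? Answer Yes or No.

No

Total = 730 m; ⌈730/210⌉ = 4.
At least 4 paper rolls are required, but only 3 are allowed.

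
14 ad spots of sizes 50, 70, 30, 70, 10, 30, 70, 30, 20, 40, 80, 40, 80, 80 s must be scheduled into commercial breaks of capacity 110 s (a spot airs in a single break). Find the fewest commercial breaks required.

Total = 80 + 80 + 80 + 70 + 70 + 70 + 50 + 40 + 40 + 30 + 30 + 30 + 20 + 10 = 700 s.
Lower bound: ⌈700/110⌉ = 7 commercial breaks.
A packing using 7 commercial breaks:
  break 1: 80 + 30 = 110
  break 2: 80 + 30 = 110
  break 3: 80 + 30 = 110
  break 4: 70 + 40 = 110
  break 5: 70 + 40 = 110
  break 6: 70 + 20 + 10 = 100
  break 7: 50 = 50
This matches the lower bound, so 7 is optimal.

7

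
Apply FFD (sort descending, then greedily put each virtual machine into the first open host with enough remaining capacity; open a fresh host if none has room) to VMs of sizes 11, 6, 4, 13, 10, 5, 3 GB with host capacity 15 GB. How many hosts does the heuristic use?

4

Sorted descending: 13, 11, 10, 6, 5, 4, 3.
  13 → host 1 (new)  [load 13/15]
  11 → host 2 (new)  [load 11/15]
  10 → host 3 (new)  [load 10/15]
  6 → host 4 (new)  [load 6/15]
  5 → host 3  [load 15/15]
  4 → host 2  [load 15/15]
  3 → host 4  [load 9/15]
4 hosts opened.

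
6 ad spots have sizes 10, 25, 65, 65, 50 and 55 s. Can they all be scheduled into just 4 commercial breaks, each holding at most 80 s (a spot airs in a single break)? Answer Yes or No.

Yes

A valid assignment using 4 commercial breaks:
  break 1: 65 + 10 = 75
  break 2: 65 = 65
  break 3: 55 + 25 = 80
  break 4: 50 = 50
Every load is within 80 s, so 4 commercial breaks suffice.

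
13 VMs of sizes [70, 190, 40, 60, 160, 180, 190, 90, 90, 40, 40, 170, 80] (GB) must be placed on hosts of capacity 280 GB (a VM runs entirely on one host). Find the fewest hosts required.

Total = 190 + 190 + 180 + 170 + 160 + 90 + 90 + 80 + 70 + 60 + 40 + 40 + 40 = 1400 GB.
Lower bound: ⌈1400/280⌉ = 5 hosts.
A packing using 5 hosts:
  host 1: 190 + 90 = 280
  host 2: 190 + 90 = 280
  host 3: 180 + 60 + 40 = 280
  host 4: 170 + 70 + 40 = 280
  host 5: 160 + 80 + 40 = 280
This matches the lower bound, so 5 is optimal.

5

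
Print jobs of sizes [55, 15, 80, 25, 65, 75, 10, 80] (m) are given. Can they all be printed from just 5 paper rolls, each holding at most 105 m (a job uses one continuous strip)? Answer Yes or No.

A valid assignment using 5 paper rolls:
  roll 1: 80 + 25 = 105
  roll 2: 80 + 15 + 10 = 105
  roll 3: 75 = 75
  roll 4: 65 = 65
  roll 5: 55 = 55
Every load is within 105 m, so 5 paper rolls suffice.

Yes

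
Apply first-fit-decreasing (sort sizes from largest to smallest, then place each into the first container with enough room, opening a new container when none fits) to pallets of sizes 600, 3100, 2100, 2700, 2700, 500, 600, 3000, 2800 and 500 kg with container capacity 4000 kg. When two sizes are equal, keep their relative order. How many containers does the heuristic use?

Sorted descending: 3100, 3000, 2800, 2700, 2700, 2100, 600, 600, 500, 500.
  3100 → container 1 (new)  [load 3100/4000]
  3000 → container 2 (new)  [load 3000/4000]
  2800 → container 3 (new)  [load 2800/4000]
  2700 → container 4 (new)  [load 2700/4000]
  2700 → container 5 (new)  [load 2700/4000]
  2100 → container 6 (new)  [load 2100/4000]
  600 → container 1  [load 3700/4000]
  600 → container 2  [load 3600/4000]
  500 → container 3  [load 3300/4000]
  500 → container 3  [load 3800/4000]
6 containers opened.

6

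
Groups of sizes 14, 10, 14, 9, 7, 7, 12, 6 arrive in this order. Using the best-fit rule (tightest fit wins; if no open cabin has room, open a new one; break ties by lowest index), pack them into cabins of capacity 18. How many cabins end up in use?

  14 → cabin 1 (new)  [load 14/18]
  10 → cabin 2 (new)  [load 10/18]
  14 → cabin 3 (new)  [load 14/18]
  9 → cabin 4 (new)  [load 9/18]
  7 → cabin 2  [load 17/18]
  7 → cabin 4  [load 16/18]
  12 → cabin 5 (new)  [load 12/18]
  6 → cabin 5  [load 18/18]
5 cabins opened.

5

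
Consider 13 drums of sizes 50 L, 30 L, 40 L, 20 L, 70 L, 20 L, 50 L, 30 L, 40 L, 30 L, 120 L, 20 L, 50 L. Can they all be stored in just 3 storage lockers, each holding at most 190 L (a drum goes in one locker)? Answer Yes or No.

A valid assignment using 3 storage lockers:
  locker 1: 120 + 70 = 190
  locker 2: 50 + 50 + 50 + 40 = 190
  locker 3: 40 + 30 + 30 + 30 + 20 + 20 + 20 = 190
Every load is within 190 L, so 3 storage lockers suffice.

Yes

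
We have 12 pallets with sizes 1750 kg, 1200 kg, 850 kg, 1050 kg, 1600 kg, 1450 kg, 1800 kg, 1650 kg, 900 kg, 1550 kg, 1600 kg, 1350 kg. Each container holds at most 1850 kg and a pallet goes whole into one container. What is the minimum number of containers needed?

11

Total = 1800 + 1750 + 1650 + 1600 + 1600 + 1550 + 1450 + 1350 + 1200 + 1050 + 900 + 850 = 16750 kg.
Lower bound: ⌈16750/1850⌉ = 10 containers.
A packing using 11 containers:
  container 1: 1800 = 1800
  container 2: 1750 = 1750
  container 3: 1650 = 1650
  container 4: 1600 = 1600
  container 5: 1600 = 1600
  container 6: 1550 = 1550
  container 7: 1450 = 1450
  container 8: 1350 = 1350
  container 9: 1200 = 1200
  container 10: 1050 = 1050
  container 11: 900 + 850 = 1750
No arrangement into 10 containers stays within capacity, so 11 is optimal.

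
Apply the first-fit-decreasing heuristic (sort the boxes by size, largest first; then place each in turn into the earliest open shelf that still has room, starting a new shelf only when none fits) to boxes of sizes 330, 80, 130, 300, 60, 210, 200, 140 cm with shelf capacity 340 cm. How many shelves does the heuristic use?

5

Sorted descending: 330, 300, 210, 200, 140, 130, 80, 60.
  330 → shelf 1 (new)  [load 330/340]
  300 → shelf 2 (new)  [load 300/340]
  210 → shelf 3 (new)  [load 210/340]
  200 → shelf 4 (new)  [load 200/340]
  140 → shelf 4  [load 340/340]
  130 → shelf 3  [load 340/340]
  80 → shelf 5 (new)  [load 80/340]
  60 → shelf 5  [load 140/340]
5 shelves opened.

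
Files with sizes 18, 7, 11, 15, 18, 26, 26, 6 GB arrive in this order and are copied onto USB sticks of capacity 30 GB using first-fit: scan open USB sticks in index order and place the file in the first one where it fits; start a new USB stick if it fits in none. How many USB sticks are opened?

  18 → USB stick 1 (new)  [load 18/30]
  7 → USB stick 1  [load 25/30]
  11 → USB stick 2 (new)  [load 11/30]
  15 → USB stick 2  [load 26/30]
  18 → USB stick 3 (new)  [load 18/30]
  26 → USB stick 4 (new)  [load 26/30]
  26 → USB stick 5 (new)  [load 26/30]
  6 → USB stick 3  [load 24/30]
5 USB sticks opened.

5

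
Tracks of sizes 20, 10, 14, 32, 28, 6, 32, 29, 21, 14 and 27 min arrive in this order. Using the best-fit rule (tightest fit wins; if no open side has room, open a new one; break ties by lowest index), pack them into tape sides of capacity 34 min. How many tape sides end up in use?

8

  20 → side 1 (new)  [load 20/34]
  10 → side 1  [load 30/34]
  14 → side 2 (new)  [load 14/34]
  32 → side 3 (new)  [load 32/34]
  28 → side 4 (new)  [load 28/34]
  6 → side 4  [load 34/34]
  32 → side 5 (new)  [load 32/34]
  29 → side 6 (new)  [load 29/34]
  21 → side 7 (new)  [load 21/34]
  14 → side 2  [load 28/34]
  27 → side 8 (new)  [load 27/34]
8 tape sides opened.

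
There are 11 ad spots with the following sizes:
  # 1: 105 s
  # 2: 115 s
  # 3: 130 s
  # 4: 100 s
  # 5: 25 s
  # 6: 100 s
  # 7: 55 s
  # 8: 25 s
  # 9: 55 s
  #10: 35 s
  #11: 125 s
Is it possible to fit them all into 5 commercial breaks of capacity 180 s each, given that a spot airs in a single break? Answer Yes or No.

Total = 870 s; ⌈870/180⌉ = 5.
6 ad spots each exceed half the capacity and cannot share a break, forcing at least 6 commercial breaks.
At least 6 commercial breaks are required, but only 5 are allowed.

No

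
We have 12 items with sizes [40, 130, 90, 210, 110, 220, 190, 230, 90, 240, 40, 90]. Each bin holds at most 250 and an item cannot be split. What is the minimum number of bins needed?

8

Total = 240 + 230 + 220 + 210 + 190 + 130 + 110 + 90 + 90 + 90 + 40 + 40 = 1680.
Lower bound: ⌈1680/250⌉ = 7 bins.
A packing using 8 bins:
  bin 1: 240 = 240
  bin 2: 230 = 230
  bin 3: 220 = 220
  bin 4: 210 + 40 = 250
  bin 5: 190 + 40 = 230
  bin 6: 130 + 110 = 240
  bin 7: 90 + 90 = 180
  bin 8: 90 = 90
No arrangement into 7 bins stays within capacity, so 8 is optimal.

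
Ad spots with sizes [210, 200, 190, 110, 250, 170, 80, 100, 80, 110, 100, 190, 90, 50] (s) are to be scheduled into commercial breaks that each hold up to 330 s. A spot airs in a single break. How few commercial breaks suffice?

7

Total = 250 + 210 + 200 + 190 + 190 + 170 + 110 + 110 + 100 + 100 + 90 + 80 + 80 + 50 = 1930 s.
Lower bound: ⌈1930/330⌉ = 6 commercial breaks.
A packing using 7 commercial breaks:
  break 1: 250 + 80 = 330
  break 2: 210 + 110 = 320
  break 3: 200 + 110 = 310
  break 4: 190 + 100 = 290
  break 5: 190 + 100 = 290
  break 6: 170 + 90 + 50 = 310
  break 7: 80 = 80
No arrangement into 6 commercial breaks stays within capacity, so 7 is optimal.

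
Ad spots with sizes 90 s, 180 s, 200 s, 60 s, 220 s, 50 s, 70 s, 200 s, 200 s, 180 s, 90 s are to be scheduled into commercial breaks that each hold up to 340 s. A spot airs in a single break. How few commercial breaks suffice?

6

Total = 220 + 200 + 200 + 200 + 180 + 180 + 90 + 90 + 70 + 60 + 50 = 1540 s.
Lower bound: ⌈1540/340⌉ = 5 commercial breaks.
Also, 6 ad spots each exceed 170 s, and no two of those can share a break, so at least 6 commercial breaks are needed.
A packing using 6 commercial breaks:
  break 1: 220 + 90 = 310
  break 2: 200 + 90 + 50 = 340
  break 3: 200 + 70 + 60 = 330
  break 4: 200 = 200
  break 5: 180 = 180
  break 6: 180 = 180
This matches the lower bound, so 6 is optimal.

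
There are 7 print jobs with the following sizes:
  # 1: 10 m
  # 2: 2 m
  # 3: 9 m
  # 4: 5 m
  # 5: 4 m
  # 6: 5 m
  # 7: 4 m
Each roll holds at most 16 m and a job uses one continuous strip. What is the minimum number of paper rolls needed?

Total = 10 + 9 + 5 + 5 + 4 + 4 + 2 = 39 m.
Lower bound: ⌈39/16⌉ = 3 paper rolls.
A packing using 3 paper rolls:
  roll 1: 10 + 5 = 15
  roll 2: 9 + 5 + 2 = 16
  roll 3: 4 + 4 = 8
This matches the lower bound, so 3 is optimal.

3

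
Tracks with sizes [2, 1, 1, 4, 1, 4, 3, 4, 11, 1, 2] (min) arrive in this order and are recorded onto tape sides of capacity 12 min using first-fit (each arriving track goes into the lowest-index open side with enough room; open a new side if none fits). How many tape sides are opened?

3

  2 → side 1 (new)  [load 2/12]
  1 → side 1  [load 3/12]
  1 → side 1  [load 4/12]
  4 → side 1  [load 8/12]
  1 → side 1  [load 9/12]
  4 → side 2 (new)  [load 4/12]
  3 → side 1  [load 12/12]
  4 → side 2  [load 8/12]
  11 → side 3 (new)  [load 11/12]
  1 → side 2  [load 9/12]
  2 → side 2  [load 11/12]
3 tape sides opened.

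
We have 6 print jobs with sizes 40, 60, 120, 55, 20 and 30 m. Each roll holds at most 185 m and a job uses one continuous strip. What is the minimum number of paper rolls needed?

2

Total = 120 + 60 + 55 + 40 + 30 + 20 = 325 m.
Lower bound: ⌈325/185⌉ = 2 paper rolls.
A packing using 2 paper rolls:
  roll 1: 120 + 60 = 180
  roll 2: 55 + 40 + 30 + 20 = 145
This matches the lower bound, so 2 is optimal.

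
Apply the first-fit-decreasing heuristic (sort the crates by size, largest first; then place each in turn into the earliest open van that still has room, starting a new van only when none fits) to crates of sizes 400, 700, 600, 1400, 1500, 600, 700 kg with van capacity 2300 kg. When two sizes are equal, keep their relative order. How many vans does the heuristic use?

Sorted descending: 1500, 1400, 700, 700, 600, 600, 400.
  1500 → van 1 (new)  [load 1500/2300]
  1400 → van 2 (new)  [load 1400/2300]
  700 → van 1  [load 2200/2300]
  700 → van 2  [load 2100/2300]
  600 → van 3 (new)  [load 600/2300]
  600 → van 3  [load 1200/2300]
  400 → van 3  [load 1600/2300]
3 vans opened.

3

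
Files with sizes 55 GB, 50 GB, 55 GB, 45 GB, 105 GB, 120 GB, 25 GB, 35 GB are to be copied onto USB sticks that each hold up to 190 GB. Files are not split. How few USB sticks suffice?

3

Total = 120 + 105 + 55 + 55 + 50 + 45 + 35 + 25 = 490 GB.
Lower bound: ⌈490/190⌉ = 3 USB sticks.
A packing using 3 USB sticks:
  USB stick 1: 120 + 55 = 175
  USB stick 2: 105 + 55 + 25 = 185
  USB stick 3: 50 + 45 + 35 = 130
This matches the lower bound, so 3 is optimal.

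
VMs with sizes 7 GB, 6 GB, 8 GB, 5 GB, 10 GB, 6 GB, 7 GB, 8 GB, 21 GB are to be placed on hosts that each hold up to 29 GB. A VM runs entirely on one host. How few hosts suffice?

Total = 21 + 10 + 8 + 8 + 7 + 7 + 6 + 6 + 5 = 78 GB.
Lower bound: ⌈78/29⌉ = 3 hosts.
A packing using 3 hosts:
  host 1: 21 + 8 = 29
  host 2: 10 + 8 + 7 = 25
  host 3: 7 + 6 + 6 + 5 = 24
This matches the lower bound, so 3 is optimal.

3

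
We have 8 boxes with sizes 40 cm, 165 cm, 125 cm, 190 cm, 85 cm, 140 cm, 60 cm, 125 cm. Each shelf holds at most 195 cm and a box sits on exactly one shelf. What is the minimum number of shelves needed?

6

Total = 190 + 165 + 140 + 125 + 125 + 85 + 60 + 40 = 930 cm.
Lower bound: ⌈930/195⌉ = 5 shelves.
A packing using 6 shelves:
  shelf 1: 190 = 190
  shelf 2: 165 = 165
  shelf 3: 140 + 40 = 180
  shelf 4: 125 + 60 = 185
  shelf 5: 125 = 125
  shelf 6: 85 = 85
No arrangement into 5 shelves stays within capacity, so 6 is optimal.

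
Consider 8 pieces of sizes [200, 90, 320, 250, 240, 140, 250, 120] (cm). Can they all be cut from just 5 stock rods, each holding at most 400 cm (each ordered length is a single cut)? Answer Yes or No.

Yes

A valid assignment using 5 stock rods:
  stock rod 1: 320 = 320
  stock rod 2: 250 + 140 = 390
  stock rod 3: 250 + 120 = 370
  stock rod 4: 240 + 90 = 330
  stock rod 5: 200 = 200
Every load is within 400 cm, so 5 stock rods suffice.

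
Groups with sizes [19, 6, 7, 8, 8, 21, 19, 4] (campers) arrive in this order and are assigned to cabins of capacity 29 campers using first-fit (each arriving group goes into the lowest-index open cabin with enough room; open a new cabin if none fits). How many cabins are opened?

4

  19 → cabin 1 (new)  [load 19/29]
  6 → cabin 1  [load 25/29]
  7 → cabin 2 (new)  [load 7/29]
  8 → cabin 2  [load 15/29]
  8 → cabin 2  [load 23/29]
  21 → cabin 3 (new)  [load 21/29]
  19 → cabin 4 (new)  [load 19/29]
  4 → cabin 1  [load 29/29]
4 cabins opened.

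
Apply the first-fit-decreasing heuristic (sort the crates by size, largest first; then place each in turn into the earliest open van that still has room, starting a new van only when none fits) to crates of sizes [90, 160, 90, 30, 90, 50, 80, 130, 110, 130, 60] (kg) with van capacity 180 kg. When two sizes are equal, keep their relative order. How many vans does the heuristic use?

Sorted descending: 160, 130, 130, 110, 90, 90, 90, 80, 60, 50, 30.
  160 → van 1 (new)  [load 160/180]
  130 → van 2 (new)  [load 130/180]
  130 → van 3 (new)  [load 130/180]
  110 → van 4 (new)  [load 110/180]
  90 → van 5 (new)  [load 90/180]
  90 → van 5  [load 180/180]
  90 → van 6 (new)  [load 90/180]
  80 → van 6  [load 170/180]
  60 → van 4  [load 170/180]
  50 → van 2  [load 180/180]
  30 → van 3  [load 160/180]
6 vans opened.

6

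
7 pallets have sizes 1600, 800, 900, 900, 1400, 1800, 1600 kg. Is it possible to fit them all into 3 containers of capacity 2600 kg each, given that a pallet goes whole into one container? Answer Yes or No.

Total = 9000 kg; ⌈9000/2600⌉ = 4.
At least 4 containers are required, but only 3 are allowed.

No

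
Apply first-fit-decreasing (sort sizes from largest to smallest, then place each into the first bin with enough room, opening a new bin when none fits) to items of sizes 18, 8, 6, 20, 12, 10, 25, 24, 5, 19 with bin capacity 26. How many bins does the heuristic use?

6

Sorted descending: 25, 24, 20, 19, 18, 12, 10, 8, 6, 5.
  25 → bin 1 (new)  [load 25/26]
  24 → bin 2 (new)  [load 24/26]
  20 → bin 3 (new)  [load 20/26]
  19 → bin 4 (new)  [load 19/26]
  18 → bin 5 (new)  [load 18/26]
  12 → bin 6 (new)  [load 12/26]
  10 → bin 6  [load 22/26]
  8 → bin 5  [load 26/26]
  6 → bin 3  [load 26/26]
  5 → bin 4  [load 24/26]
6 bins opened.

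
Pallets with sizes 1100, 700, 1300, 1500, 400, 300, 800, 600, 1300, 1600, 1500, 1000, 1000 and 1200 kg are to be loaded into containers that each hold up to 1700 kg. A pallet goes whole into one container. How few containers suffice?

Total = 1600 + 1500 + 1500 + 1300 + 1300 + 1200 + 1100 + 1000 + 1000 + 800 + 700 + 600 + 400 + 300 = 14300 kg.
Lower bound: ⌈14300/1700⌉ = 9 containers.
A packing using 10 containers:
  container 1: 1600 = 1600
  container 2: 1500 = 1500
  container 3: 1500 = 1500
  container 4: 1300 + 400 = 1700
  container 5: 1300 + 300 = 1600
  container 6: 1200 = 1200
  container 7: 1100 + 600 = 1700
  container 8: 1000 + 700 = 1700
  container 9: 1000 = 1000
  container 10: 800 = 800
No arrangement into 9 containers stays within capacity, so 10 is optimal.

10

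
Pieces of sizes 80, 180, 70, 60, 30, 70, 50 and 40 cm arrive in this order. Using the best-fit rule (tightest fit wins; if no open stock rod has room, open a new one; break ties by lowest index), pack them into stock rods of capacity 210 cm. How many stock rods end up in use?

3

  80 → stock rod 1 (new)  [load 80/210]
  180 → stock rod 2 (new)  [load 180/210]
  70 → stock rod 1  [load 150/210]
  60 → stock rod 1  [load 210/210]
  30 → stock rod 2  [load 210/210]
  70 → stock rod 3 (new)  [load 70/210]
  50 → stock rod 3  [load 120/210]
  40 → stock rod 3  [load 160/210]
3 stock rods opened.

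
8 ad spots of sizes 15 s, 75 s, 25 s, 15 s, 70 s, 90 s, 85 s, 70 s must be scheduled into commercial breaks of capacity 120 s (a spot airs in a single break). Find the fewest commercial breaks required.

Total = 90 + 85 + 75 + 70 + 70 + 25 + 15 + 15 = 445 s.
Lower bound: ⌈445/120⌉ = 4 commercial breaks.
Also, 5 ad spots each exceed 60 s, and no two of those can share a break, so at least 5 commercial breaks are needed.
A packing using 5 commercial breaks:
  break 1: 90 + 25 = 115
  break 2: 85 + 15 + 15 = 115
  break 3: 75 = 75
  break 4: 70 = 70
  break 5: 70 = 70
This matches the lower bound, so 5 is optimal.

5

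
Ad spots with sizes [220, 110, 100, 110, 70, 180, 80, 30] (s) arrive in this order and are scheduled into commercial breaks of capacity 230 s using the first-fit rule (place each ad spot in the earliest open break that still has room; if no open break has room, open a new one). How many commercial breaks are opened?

5

  220 → break 1 (new)  [load 220/230]
  110 → break 2 (new)  [load 110/230]
  100 → break 2  [load 210/230]
  110 → break 3 (new)  [load 110/230]
  70 → break 3  [load 180/230]
  180 → break 4 (new)  [load 180/230]
  80 → break 5 (new)  [load 80/230]
  30 → break 3  [load 210/230]
5 commercial breaks opened.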